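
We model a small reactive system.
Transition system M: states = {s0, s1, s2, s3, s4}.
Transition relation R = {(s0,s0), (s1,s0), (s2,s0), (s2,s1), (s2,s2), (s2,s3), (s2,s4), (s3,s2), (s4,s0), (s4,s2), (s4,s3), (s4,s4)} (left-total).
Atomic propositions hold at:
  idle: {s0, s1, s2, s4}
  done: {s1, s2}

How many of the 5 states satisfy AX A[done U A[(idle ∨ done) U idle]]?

3

Sat(idle ∨ done) = {s0, s1, s2, s4}
A[(idle ∨ done) U idle]: least fixpoint, start Z0 = Sat(idle) = {s0, s1, s2, s4}, add states in Sat(idle ∨ done) with every successor in Z. Already a fixed point.
Sat(A[(idle ∨ done) U idle]) = {s0, s1, s2, s4}
A[done U A[(idle ∨ done) U idle]]: least fixpoint, start Z0 = Sat(A[(idle ∨ done) U idle]) = {s0, s1, s2, s4}, add states in Sat(done) with every successor in Z. Already a fixed point.
Sat(A[done U A[(idle ∨ done) U idle]]) = {s0, s1, s2, s4}
Sat(AX A[done U A[(idle ∨ done) U idle]]) = {s : every successor in {s0, s1, s2, s4}} = {s0, s1, s3}
|Sat(AX A[done U A[(idle ∨ done) U idle]])| = |{s0, s1, s3}| = 3.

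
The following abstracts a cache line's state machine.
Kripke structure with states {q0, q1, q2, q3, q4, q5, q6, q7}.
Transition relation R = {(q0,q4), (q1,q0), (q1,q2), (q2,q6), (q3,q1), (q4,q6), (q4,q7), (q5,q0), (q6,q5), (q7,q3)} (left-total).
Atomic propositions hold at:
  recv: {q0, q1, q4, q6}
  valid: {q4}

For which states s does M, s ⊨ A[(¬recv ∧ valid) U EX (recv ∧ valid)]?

Sat(¬recv) = {q2, q3, q5, q7}
Sat(¬recv ∧ valid) = ∅
Sat(recv ∧ valid) = {q4}
Sat(EX (recv ∧ valid)) = {s : some successor in {q4}} = {q0}
A[(¬recv ∧ valid) U EX (recv ∧ valid)]: least fixpoint, start Z0 = Sat(EX (recv ∧ valid)) = {q0}, add states in Sat(¬recv ∧ valid) with every successor in Z. Already a fixed point.
Sat(A[(¬recv ∧ valid) U EX (recv ∧ valid)]) = {q0}

{q0}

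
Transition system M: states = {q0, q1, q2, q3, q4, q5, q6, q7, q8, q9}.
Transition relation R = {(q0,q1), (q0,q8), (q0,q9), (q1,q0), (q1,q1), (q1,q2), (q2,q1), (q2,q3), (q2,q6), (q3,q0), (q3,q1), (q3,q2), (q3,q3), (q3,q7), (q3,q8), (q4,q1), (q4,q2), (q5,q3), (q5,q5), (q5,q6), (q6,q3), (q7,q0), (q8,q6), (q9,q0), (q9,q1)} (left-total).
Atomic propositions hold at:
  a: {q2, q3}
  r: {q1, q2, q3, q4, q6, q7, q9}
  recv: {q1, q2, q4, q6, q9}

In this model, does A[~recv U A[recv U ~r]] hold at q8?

Sat(~recv) = {q0, q3, q5, q7, q8}
Sat(~r) = {q0, q5, q8}
A[recv U ~r]: least fixpoint, start Z0 = Sat(~r) = {q0, q5, q8}, add states in Sat(recv) with every successor in Z. Already a fixed point.
Sat(A[recv U ~r]) = {q0, q5, q8}
A[~recv U A[recv U ~r]]: least fixpoint, start Z0 = Sat(A[recv U ~r]) = {q0, q5, q8}, add states in Sat(~recv) with every successor in Z. Z1 = {q0, q5, q7, q8}; fixed.
Sat(A[~recv U A[recv U ~r]]) = {q0, q5, q7, q8}
q8 ∈ Sat(A[~recv U A[recv U ~r]]) = {q0, q5, q7, q8}, so the formula holds at q8.

Yes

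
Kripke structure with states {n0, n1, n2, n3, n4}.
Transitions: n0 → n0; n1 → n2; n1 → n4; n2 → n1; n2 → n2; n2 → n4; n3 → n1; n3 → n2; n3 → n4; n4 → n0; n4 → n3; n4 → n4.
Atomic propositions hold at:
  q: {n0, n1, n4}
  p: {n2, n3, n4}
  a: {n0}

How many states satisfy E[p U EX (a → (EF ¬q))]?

Sat(¬q) = {n2, n3}
EF ¬q: least fixpoint, start Z0 = {n2, n3}, add states with some successor in Z. Z1 = {n1, n2, n3, n4}; fixed.
Sat(EF ¬q) = {n1, n2, n3, n4}
Sat(a → (EF ¬q)) = {n1, n2, n3, n4}
Sat(EX (a → (EF ¬q))) = {s : some successor in {n1, n2, n3, n4}} = {n1, n2, n3, n4}
E[p U EX (a → (EF ¬q))]: least fixpoint, start Z0 = Sat(EX (a → (EF ¬q))) = {n1, n2, n3, n4}, add states in Sat(p) with some successor in Z. Already a fixed point.
Sat(E[p U EX (a → (EF ¬q))]) = {n1, n2, n3, n4}
|Sat(E[p U EX (a → (EF ¬q))])| = |{n1, n2, n3, n4}| = 4.

4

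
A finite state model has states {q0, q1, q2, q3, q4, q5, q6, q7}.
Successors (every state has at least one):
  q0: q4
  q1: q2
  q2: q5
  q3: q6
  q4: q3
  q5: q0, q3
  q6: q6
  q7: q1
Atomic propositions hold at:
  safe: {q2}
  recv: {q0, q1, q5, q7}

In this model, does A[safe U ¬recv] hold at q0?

Sat(¬recv) = {q2, q3, q4, q6}
A[safe U ¬recv]: least fixpoint, start Z0 = Sat(¬recv) = {q2, q3, q4, q6}, add states in Sat(safe) with every successor in Z. Already a fixed point.
Sat(A[safe U ¬recv]) = {q2, q3, q4, q6}
q0 ∉ Sat(A[safe U ¬recv]) = {q2, q3, q4, q6}, so the formula does not hold at q0.

No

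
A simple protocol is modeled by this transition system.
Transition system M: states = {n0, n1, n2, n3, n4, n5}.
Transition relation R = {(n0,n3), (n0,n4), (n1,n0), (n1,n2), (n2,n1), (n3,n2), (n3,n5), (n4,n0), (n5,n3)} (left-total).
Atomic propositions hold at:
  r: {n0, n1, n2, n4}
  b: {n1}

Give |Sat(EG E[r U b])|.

E[r U b]: least fixpoint, start Z0 = Sat(b) = {n1}, add states in Sat(r) with some successor in Z. Z1 = {n1, n2}; fixed.
Sat(E[r U b]) = {n1, n2}
EG E[r U b]: greatest fixpoint, start Z0 = {n1, n2}, keep only states in Sat with some successor in Z. Already a fixed point.
Sat(EG E[r U b]) = {n1, n2}
|Sat(EG E[r U b])| = |{n1, n2}| = 2.

2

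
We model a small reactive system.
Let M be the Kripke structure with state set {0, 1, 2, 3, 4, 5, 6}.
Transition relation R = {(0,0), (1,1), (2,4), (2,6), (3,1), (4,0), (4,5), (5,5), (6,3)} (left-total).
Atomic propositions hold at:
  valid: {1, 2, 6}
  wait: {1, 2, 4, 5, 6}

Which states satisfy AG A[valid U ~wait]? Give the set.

Sat(~wait) = {0, 3}
A[valid U ~wait]: least fixpoint, start Z0 = Sat(~wait) = {0, 3}, add states in Sat(valid) with every successor in Z. Z1 = {0, 3, 6}; fixed.
Sat(A[valid U ~wait]) = {0, 3, 6}
AG A[valid U ~wait]: greatest fixpoint, start Z0 = {0, 3, 6}, keep only states in Sat with every successor in Z. Z1 = {0, 6}; Z2 = {0}; fixed.
Sat(AG A[valid U ~wait]) = {0}

{0}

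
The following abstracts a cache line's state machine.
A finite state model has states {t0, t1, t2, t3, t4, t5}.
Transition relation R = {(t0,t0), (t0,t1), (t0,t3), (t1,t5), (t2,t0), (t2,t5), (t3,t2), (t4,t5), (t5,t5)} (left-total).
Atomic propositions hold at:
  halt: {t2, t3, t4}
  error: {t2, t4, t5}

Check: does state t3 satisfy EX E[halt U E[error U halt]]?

Yes

E[error U halt]: least fixpoint, start Z0 = Sat(halt) = {t2, t3, t4}, add states in Sat(error) with some successor in Z. Already a fixed point.
Sat(E[error U halt]) = {t2, t3, t4}
E[halt U E[error U halt]]: least fixpoint, start Z0 = Sat(E[error U halt]) = {t2, t3, t4}, add states in Sat(halt) with some successor in Z. Already a fixed point.
Sat(E[halt U E[error U halt]]) = {t2, t3, t4}
Sat(EX E[halt U E[error U halt]]) = {s : some successor in {t2, t3, t4}} = {t0, t3}
t3 ∈ Sat(EX E[halt U E[error U halt]]) = {t0, t3}, so the formula holds at t3.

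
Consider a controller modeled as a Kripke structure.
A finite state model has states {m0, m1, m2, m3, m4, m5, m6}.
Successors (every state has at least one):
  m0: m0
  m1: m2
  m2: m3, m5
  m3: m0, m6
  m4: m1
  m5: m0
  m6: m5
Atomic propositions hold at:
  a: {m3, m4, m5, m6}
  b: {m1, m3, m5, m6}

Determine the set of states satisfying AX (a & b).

Sat(a & b) = {m3, m5, m6}
Sat(AX (a & b)) = {s : every successor in {m3, m5, m6}} = {m2, m6}

{m2, m6}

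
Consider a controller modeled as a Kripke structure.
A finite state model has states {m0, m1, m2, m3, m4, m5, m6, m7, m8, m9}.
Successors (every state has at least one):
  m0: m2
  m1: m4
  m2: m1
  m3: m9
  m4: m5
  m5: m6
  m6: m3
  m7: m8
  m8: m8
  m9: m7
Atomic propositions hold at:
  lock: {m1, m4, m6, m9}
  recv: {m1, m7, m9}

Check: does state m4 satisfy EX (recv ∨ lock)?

Sat(recv ∨ lock) = {m1, m4, m6, m7, m9}
Sat(EX (recv ∨ lock)) = {s : some successor in {m1, m4, m6, m7, m9}} = {m1, m2, m3, m5, m9}
m4 ∉ Sat(EX (recv ∨ lock)) = {m1, m2, m3, m5, m9}, so the formula does not hold at m4.

No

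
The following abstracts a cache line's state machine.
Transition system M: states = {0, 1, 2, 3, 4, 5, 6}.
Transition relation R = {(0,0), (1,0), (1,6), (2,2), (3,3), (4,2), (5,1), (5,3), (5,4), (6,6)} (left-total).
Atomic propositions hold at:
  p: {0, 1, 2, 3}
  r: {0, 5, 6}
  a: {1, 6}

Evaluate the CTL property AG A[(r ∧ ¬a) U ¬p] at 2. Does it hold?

No

Sat(¬a) = {0, 2, 3, 4, 5}
Sat(r ∧ ¬a) = {0, 5}
Sat(¬p) = {4, 5, 6}
A[(r ∧ ¬a) U ¬p]: least fixpoint, start Z0 = Sat(¬p) = {4, 5, 6}, add states in Sat(r ∧ ¬a) with every successor in Z. Already a fixed point.
Sat(A[(r ∧ ¬a) U ¬p]) = {4, 5, 6}
AG A[(r ∧ ¬a) U ¬p]: greatest fixpoint, start Z0 = {4, 5, 6}, keep only states in Sat with every successor in Z. Z1 = {6}; fixed.
Sat(AG A[(r ∧ ¬a) U ¬p]) = {6}
2 ∉ Sat(AG A[(r ∧ ¬a) U ¬p]) = {6}, so the formula does not hold at 2.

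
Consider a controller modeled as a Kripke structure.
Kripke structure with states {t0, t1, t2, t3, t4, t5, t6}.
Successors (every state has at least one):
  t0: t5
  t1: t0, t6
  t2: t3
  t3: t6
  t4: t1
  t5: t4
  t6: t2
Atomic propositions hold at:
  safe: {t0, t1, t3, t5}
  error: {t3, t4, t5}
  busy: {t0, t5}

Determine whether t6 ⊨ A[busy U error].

A[busy U error]: least fixpoint, start Z0 = Sat(error) = {t3, t4, t5}, add states in Sat(busy) with every successor in Z. Z1 = {t0, t3, t4, t5}; fixed.
Sat(A[busy U error]) = {t0, t3, t4, t5}
t6 ∉ Sat(A[busy U error]) = {t0, t3, t4, t5}, so the formula does not hold at t6.

No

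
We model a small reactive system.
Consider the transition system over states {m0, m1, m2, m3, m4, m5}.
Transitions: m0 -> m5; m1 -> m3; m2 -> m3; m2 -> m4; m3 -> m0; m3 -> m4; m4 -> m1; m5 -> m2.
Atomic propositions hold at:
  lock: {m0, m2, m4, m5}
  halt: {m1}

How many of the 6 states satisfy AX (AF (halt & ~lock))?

Sat(~lock) = {m1, m3}
Sat(halt & ~lock) = {m1}
AF (halt & ~lock): least fixpoint, start Z0 = {m1}, add states with every successor in Z. Z1 = {m1, m4}; fixed.
Sat(AF (halt & ~lock)) = {m1, m4}
Sat(AX (AF (halt & ~lock))) = {s : every successor in {m1, m4}} = {m4}
|Sat(AX (AF (halt & ~lock)))| = |{m4}| = 1.

1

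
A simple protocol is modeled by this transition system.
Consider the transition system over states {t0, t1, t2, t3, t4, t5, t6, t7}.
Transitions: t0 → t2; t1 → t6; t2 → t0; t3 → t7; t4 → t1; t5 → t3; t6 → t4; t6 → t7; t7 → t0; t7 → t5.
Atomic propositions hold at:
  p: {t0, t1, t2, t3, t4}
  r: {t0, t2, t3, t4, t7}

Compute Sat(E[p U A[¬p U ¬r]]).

Sat(¬p) = {t5, t6, t7}
Sat(¬r) = {t1, t5, t6}
A[¬p U ¬r]: least fixpoint, start Z0 = Sat(¬r) = {t1, t5, t6}, add states in Sat(¬p) with every successor in Z. Already a fixed point.
Sat(A[¬p U ¬r]) = {t1, t5, t6}
E[p U A[¬p U ¬r]]: least fixpoint, start Z0 = Sat(A[¬p U ¬r]) = {t1, t5, t6}, add states in Sat(p) with some successor in Z. Z1 = {t1, t4, t5, t6}; fixed.
Sat(E[p U A[¬p U ¬r]]) = {t1, t4, t5, t6}

{t1, t4, t5, t6}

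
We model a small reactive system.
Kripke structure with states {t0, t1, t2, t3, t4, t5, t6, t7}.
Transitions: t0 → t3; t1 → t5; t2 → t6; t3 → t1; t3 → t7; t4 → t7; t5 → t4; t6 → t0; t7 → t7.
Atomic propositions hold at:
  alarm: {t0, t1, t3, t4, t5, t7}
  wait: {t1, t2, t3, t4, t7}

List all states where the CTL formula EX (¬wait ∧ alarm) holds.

Sat(¬wait) = {t0, t5, t6}
Sat(¬wait ∧ alarm) = {t0, t5}
Sat(EX (¬wait ∧ alarm)) = {s : some successor in {t0, t5}} = {t1, t6}

{t1, t6}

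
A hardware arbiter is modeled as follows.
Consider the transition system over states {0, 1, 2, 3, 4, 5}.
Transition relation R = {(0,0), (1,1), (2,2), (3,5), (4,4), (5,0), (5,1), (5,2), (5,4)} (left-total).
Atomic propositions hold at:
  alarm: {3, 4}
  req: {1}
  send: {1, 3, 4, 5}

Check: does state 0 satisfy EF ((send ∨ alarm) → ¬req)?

Sat(send ∨ alarm) = {1, 3, 4, 5}
Sat(¬req) = {0, 2, 3, 4, 5}
Sat((send ∨ alarm) → ¬req) = {0, 2, 3, 4, 5}
EF ((send ∨ alarm) → ¬req): least fixpoint, start Z0 = {0, 2, 3, 4, 5}, add states with some successor in Z. Already a fixed point.
Sat(EF ((send ∨ alarm) → ¬req)) = {0, 2, 3, 4, 5}
0 ∈ Sat(EF ((send ∨ alarm) → ¬req)) = {0, 2, 3, 4, 5}, so the formula holds at 0.

Yes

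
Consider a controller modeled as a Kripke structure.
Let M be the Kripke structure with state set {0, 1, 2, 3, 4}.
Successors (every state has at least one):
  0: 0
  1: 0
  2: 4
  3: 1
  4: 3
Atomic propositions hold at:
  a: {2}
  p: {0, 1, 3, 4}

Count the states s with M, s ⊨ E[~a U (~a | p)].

Sat(~a) = {0, 1, 3, 4}
Sat(~a | p) = {0, 1, 3, 4}
E[~a U (~a | p)]: least fixpoint, start Z0 = Sat((~a | p)) = {0, 1, 3, 4}, add states in Sat(~a) with some successor in Z. Already a fixed point.
Sat(E[~a U (~a | p)]) = {0, 1, 3, 4}
|Sat(E[~a U (~a | p)])| = |{0, 1, 3, 4}| = 4.

4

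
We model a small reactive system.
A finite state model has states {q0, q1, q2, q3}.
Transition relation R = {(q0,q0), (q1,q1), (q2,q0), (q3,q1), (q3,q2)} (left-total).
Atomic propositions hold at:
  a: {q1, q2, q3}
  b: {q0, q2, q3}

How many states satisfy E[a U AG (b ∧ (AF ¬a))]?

Sat(¬a) = {q0}
AF ¬a: least fixpoint, start Z0 = {q0}, add states with every successor in Z. Z1 = {q0, q2}; fixed.
Sat(AF ¬a) = {q0, q2}
Sat(b ∧ (AF ¬a)) = {q0, q2}
AG (b ∧ (AF ¬a)): greatest fixpoint, start Z0 = {q0, q2}, keep only states in Sat with every successor in Z. Already a fixed point.
Sat(AG (b ∧ (AF ¬a))) = {q0, q2}
E[a U AG (b ∧ (AF ¬a))]: least fixpoint, start Z0 = Sat(AG (b ∧ (AF ¬a))) = {q0, q2}, add states in Sat(a) with some successor in Z. Z1 = {q0, q2, q3}; fixed.
Sat(E[a U AG (b ∧ (AF ¬a))]) = {q0, q2, q3}
|Sat(E[a U AG (b ∧ (AF ¬a))])| = |{q0, q2, q3}| = 3.

3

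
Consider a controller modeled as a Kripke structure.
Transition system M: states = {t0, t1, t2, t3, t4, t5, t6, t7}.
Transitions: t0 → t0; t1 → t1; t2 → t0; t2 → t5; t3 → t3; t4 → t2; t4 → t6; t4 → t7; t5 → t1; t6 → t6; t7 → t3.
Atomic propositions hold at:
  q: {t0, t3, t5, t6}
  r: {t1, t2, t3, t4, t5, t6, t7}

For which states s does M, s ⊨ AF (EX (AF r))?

{t1, t2, t3, t4, t5, t6, t7}

AF r: least fixpoint, start Z0 = {t1, t2, t3, t4, t5, t6, t7}, add states with every successor in Z. Already a fixed point.
Sat(AF r) = {t1, t2, t3, t4, t5, t6, t7}
Sat(EX (AF r)) = {s : some successor in {t1, t2, t3, t4, t5, t6, t7}} = {t1, t2, t3, t4, t5, t6, t7}
AF (EX (AF r)): least fixpoint, start Z0 = {t1, t2, t3, t4, t5, t6, t7}, add states with every successor in Z. Already a fixed point.
Sat(AF (EX (AF r))) = {t1, t2, t3, t4, t5, t6, t7}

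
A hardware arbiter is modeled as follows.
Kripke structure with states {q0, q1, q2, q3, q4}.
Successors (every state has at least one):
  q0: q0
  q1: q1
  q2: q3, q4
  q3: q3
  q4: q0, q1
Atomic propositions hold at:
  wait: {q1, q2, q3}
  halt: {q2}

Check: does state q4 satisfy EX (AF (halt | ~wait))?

Yes

Sat(~wait) = {q0, q4}
Sat(halt | ~wait) = {q0, q2, q4}
AF (halt | ~wait): least fixpoint, start Z0 = {q0, q2, q4}, add states with every successor in Z. Already a fixed point.
Sat(AF (halt | ~wait)) = {q0, q2, q4}
Sat(EX (AF (halt | ~wait))) = {s : some successor in {q0, q2, q4}} = {q0, q2, q4}
q4 ∈ Sat(EX (AF (halt | ~wait))) = {q0, q2, q4}, so the formula holds at q4.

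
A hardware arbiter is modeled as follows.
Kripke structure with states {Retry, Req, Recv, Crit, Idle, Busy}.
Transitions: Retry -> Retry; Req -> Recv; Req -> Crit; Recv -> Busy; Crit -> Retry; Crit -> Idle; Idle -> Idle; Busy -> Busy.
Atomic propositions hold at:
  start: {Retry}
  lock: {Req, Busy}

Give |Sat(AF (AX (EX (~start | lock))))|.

4

Sat(~start) = {Req, Recv, Crit, Idle, Busy}
Sat(~start | lock) = {Req, Recv, Crit, Idle, Busy}
Sat(EX (~start | lock)) = {s : some successor in {Req, Recv, Crit, Idle, Busy}} = {Req, Recv, Crit, Idle, Busy}
Sat(AX (EX (~start | lock))) = {s : every successor in {Req, Recv, Crit, Idle, Busy}} = {Req, Recv, Idle, Busy}
AF (AX (EX (~start | lock))): least fixpoint, start Z0 = {Req, Recv, Idle, Busy}, add states with every successor in Z. Already a fixed point.
Sat(AF (AX (EX (~start | lock)))) = {Req, Recv, Idle, Busy}
|Sat(AF (AX (EX (~start | lock))))| = |{Req, Recv, Idle, Busy}| = 4.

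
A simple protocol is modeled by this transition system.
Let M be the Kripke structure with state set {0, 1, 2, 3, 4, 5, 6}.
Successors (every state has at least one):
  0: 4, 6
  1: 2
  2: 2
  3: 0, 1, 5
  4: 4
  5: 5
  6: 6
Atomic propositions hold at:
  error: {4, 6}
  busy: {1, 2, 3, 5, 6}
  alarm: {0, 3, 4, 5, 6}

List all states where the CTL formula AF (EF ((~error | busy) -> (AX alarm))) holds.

Sat(~error) = {0, 1, 2, 3, 5}
Sat(~error | busy) = {0, 1, 2, 3, 5, 6}
Sat(AX alarm) = {s : every successor in {0, 3, 4, 5, 6}} = {0, 4, 5, 6}
Sat((~error | busy) -> (AX alarm)) = {0, 4, 5, 6}
EF ((~error | busy) -> (AX alarm)): least fixpoint, start Z0 = {0, 4, 5, 6}, add states with some successor in Z. Z1 = {0, 3, 4, 5, 6}; fixed.
Sat(EF ((~error | busy) -> (AX alarm))) = {0, 3, 4, 5, 6}
AF (EF ((~error | busy) -> (AX alarm))): least fixpoint, start Z0 = {0, 3, 4, 5, 6}, add states with every successor in Z. Already a fixed point.
Sat(AF (EF ((~error | busy) -> (AX alarm)))) = {0, 3, 4, 5, 6}

{0, 3, 4, 5, 6}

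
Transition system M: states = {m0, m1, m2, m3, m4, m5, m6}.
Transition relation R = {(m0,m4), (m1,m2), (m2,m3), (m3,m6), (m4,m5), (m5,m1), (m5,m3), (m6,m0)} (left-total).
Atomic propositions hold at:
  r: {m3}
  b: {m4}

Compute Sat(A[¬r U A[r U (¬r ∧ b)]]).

{m0, m4, m6}

Sat(¬r) = {m0, m1, m2, m4, m5, m6}
Sat(¬r ∧ b) = {m4}
A[r U (¬r ∧ b)]: least fixpoint, start Z0 = Sat((¬r ∧ b)) = {m4}, add states in Sat(r) with every successor in Z. Already a fixed point.
Sat(A[r U (¬r ∧ b)]) = {m4}
A[¬r U A[r U (¬r ∧ b)]]: least fixpoint, start Z0 = Sat(A[r U (¬r ∧ b)]) = {m4}, add states in Sat(¬r) with every successor in Z. Z1 = {m0, m4}; Z2 = {m0, m4, m6}; fixed.
Sat(A[¬r U A[r U (¬r ∧ b)]]) = {m0, m4, m6}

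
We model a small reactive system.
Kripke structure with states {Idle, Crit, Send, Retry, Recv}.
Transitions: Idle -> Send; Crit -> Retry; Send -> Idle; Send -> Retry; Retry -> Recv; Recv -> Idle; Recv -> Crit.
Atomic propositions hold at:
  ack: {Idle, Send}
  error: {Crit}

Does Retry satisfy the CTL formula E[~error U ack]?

Sat(~error) = {Idle, Send, Retry, Recv}
E[~error U ack]: least fixpoint, start Z0 = Sat(ack) = {Idle, Send}, add states in Sat(~error) with some successor in Z. Z1 = {Idle, Send, Recv}; Z2 = {Idle, Send, Retry, Recv}; fixed.
Sat(E[~error U ack]) = {Idle, Send, Retry, Recv}
Retry ∈ Sat(E[~error U ack]) = {Idle, Send, Retry, Recv}, so the formula holds at Retry.

Yes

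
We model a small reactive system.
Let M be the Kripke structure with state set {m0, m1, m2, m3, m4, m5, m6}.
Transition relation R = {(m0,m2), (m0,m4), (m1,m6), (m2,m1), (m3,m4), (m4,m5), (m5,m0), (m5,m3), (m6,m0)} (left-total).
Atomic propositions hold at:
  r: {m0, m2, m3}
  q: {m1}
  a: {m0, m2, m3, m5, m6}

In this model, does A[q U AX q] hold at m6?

No

Sat(AX q) = {s : every successor in {m1}} = {m2}
A[q U AX q]: least fixpoint, start Z0 = Sat(AX q) = {m2}, add states in Sat(q) with every successor in Z. Already a fixed point.
Sat(A[q U AX q]) = {m2}
m6 ∉ Sat(A[q U AX q]) = {m2}, so the formula does not hold at m6.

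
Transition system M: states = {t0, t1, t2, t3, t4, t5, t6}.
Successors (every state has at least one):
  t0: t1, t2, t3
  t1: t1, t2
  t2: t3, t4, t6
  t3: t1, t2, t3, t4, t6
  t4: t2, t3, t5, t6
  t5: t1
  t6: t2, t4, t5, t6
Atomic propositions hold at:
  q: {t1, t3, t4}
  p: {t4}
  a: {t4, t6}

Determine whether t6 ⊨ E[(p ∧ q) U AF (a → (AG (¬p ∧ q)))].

No

Sat(p ∧ q) = {t4}
Sat(¬p) = {t0, t1, t2, t3, t5, t6}
Sat(¬p ∧ q) = {t1, t3}
AG (¬p ∧ q): greatest fixpoint, start Z0 = {t1, t3}, keep only states in Sat with every successor in Z. Z1 = ∅; fixed.
Sat(AG (¬p ∧ q)) = ∅
Sat(a → (AG (¬p ∧ q))) = {t0, t1, t2, t3, t5}
AF (a → (AG (¬p ∧ q))): least fixpoint, start Z0 = {t0, t1, t2, t3, t5}, add states with every successor in Z. Already a fixed point.
Sat(AF (a → (AG (¬p ∧ q)))) = {t0, t1, t2, t3, t5}
E[(p ∧ q) U AF (a → (AG (¬p ∧ q)))]: least fixpoint, start Z0 = Sat(AF (a → (AG (¬p ∧ q)))) = {t0, t1, t2, t3, t5}, add states in Sat(p ∧ q) with some successor in Z. Z1 = {t0, t1, t2, t3, t4, t5}; fixed.
Sat(E[(p ∧ q) U AF (a → (AG (¬p ∧ q)))]) = {t0, t1, t2, t3, t4, t5}
t6 ∉ Sat(E[(p ∧ q) U AF (a → (AG (¬p ∧ q)))]) = {t0, t1, t2, t3, t4, t5}, so the formula does not hold at t6.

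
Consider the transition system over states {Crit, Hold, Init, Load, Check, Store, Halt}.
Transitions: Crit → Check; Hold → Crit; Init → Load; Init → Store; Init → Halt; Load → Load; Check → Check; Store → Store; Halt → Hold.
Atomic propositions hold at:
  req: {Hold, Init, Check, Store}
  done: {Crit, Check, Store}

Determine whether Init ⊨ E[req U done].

E[req U done]: least fixpoint, start Z0 = Sat(done) = {Crit, Check, Store}, add states in Sat(req) with some successor in Z. Z1 = {Crit, Hold, Init, Check, Store}; fixed.
Sat(E[req U done]) = {Crit, Hold, Init, Check, Store}
Init ∈ Sat(E[req U done]) = {Crit, Hold, Init, Check, Store}, so the formula holds at Init.

Yes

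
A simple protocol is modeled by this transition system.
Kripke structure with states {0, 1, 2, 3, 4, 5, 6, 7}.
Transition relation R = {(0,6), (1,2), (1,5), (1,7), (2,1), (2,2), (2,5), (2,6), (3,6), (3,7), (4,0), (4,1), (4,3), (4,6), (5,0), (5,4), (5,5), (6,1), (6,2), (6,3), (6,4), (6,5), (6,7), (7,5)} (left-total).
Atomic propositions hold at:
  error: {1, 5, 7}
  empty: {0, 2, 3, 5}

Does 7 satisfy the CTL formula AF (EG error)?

Yes

EG error: greatest fixpoint, start Z0 = {1, 5, 7}, keep only states in Sat with some successor in Z. Already a fixed point.
Sat(EG error) = {1, 5, 7}
AF (EG error): least fixpoint, start Z0 = {1, 5, 7}, add states with every successor in Z. Already a fixed point.
Sat(AF (EG error)) = {1, 5, 7}
7 ∈ Sat(AF (EG error)) = {1, 5, 7}, so the formula holds at 7.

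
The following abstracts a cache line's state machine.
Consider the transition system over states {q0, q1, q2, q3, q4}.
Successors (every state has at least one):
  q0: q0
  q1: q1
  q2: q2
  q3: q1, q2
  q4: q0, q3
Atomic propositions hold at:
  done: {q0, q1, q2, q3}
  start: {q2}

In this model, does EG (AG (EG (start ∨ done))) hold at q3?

Yes

Sat(start ∨ done) = {q0, q1, q2, q3}
EG (start ∨ done): greatest fixpoint, start Z0 = {q0, q1, q2, q3}, keep only states in Sat with some successor in Z. Already a fixed point.
Sat(EG (start ∨ done)) = {q0, q1, q2, q3}
AG (EG (start ∨ done)): greatest fixpoint, start Z0 = {q0, q1, q2, q3}, keep only states in Sat with every successor in Z. Already a fixed point.
Sat(AG (EG (start ∨ done))) = {q0, q1, q2, q3}
EG (AG (EG (start ∨ done))): greatest fixpoint, start Z0 = {q0, q1, q2, q3}, keep only states in Sat with some successor in Z. Already a fixed point.
Sat(EG (AG (EG (start ∨ done)))) = {q0, q1, q2, q3}
q3 ∈ Sat(EG (AG (EG (start ∨ done)))) = {q0, q1, q2, q3}, so the formula holds at q3.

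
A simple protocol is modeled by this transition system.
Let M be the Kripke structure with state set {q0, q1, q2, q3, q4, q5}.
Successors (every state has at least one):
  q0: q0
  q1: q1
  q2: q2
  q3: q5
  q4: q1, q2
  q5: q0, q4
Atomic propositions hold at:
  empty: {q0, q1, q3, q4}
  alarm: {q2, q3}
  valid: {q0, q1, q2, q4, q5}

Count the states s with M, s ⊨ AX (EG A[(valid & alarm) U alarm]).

Sat(valid & alarm) = {q2}
A[(valid & alarm) U alarm]: least fixpoint, start Z0 = Sat(alarm) = {q2, q3}, add states in Sat(valid & alarm) with every successor in Z. Already a fixed point.
Sat(A[(valid & alarm) U alarm]) = {q2, q3}
EG A[(valid & alarm) U alarm]: greatest fixpoint, start Z0 = {q2, q3}, keep only states in Sat with some successor in Z. Z1 = {q2}; fixed.
Sat(EG A[(valid & alarm) U alarm]) = {q2}
Sat(AX (EG A[(valid & alarm) U alarm])) = {s : every successor in {q2}} = {q2}
|Sat(AX (EG A[(valid & alarm) U alarm]))| = |{q2}| = 1.

1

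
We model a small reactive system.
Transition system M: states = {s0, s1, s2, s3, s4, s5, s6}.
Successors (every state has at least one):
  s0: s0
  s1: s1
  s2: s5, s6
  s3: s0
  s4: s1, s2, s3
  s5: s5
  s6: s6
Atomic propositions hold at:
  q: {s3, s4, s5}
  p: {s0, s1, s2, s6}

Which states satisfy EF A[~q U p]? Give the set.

{s0, s1, s2, s3, s4, s6}

Sat(~q) = {s0, s1, s2, s6}
A[~q U p]: least fixpoint, start Z0 = Sat(p) = {s0, s1, s2, s6}, add states in Sat(~q) with every successor in Z. Already a fixed point.
Sat(A[~q U p]) = {s0, s1, s2, s6}
EF A[~q U p]: least fixpoint, start Z0 = {s0, s1, s2, s6}, add states with some successor in Z. Z1 = {s0, s1, s2, s3, s4, s6}; fixed.
Sat(EF A[~q U p]) = {s0, s1, s2, s3, s4, s6}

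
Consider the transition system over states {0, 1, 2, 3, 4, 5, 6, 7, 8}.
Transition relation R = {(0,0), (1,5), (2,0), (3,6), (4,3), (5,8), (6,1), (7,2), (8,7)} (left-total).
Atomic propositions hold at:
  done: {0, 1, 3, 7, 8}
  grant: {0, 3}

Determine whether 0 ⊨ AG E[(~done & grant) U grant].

Sat(~done) = {2, 4, 5, 6}
Sat(~done & grant) = ∅
E[(~done & grant) U grant]: least fixpoint, start Z0 = Sat(grant) = {0, 3}, add states in Sat(~done & grant) with some successor in Z. Already a fixed point.
Sat(E[(~done & grant) U grant]) = {0, 3}
AG E[(~done & grant) U grant]: greatest fixpoint, start Z0 = {0, 3}, keep only states in Sat with every successor in Z. Z1 = {0}; fixed.
Sat(AG E[(~done & grant) U grant]) = {0}
0 ∈ Sat(AG E[(~done & grant) U grant]) = {0}, so the formula holds at 0.

Yes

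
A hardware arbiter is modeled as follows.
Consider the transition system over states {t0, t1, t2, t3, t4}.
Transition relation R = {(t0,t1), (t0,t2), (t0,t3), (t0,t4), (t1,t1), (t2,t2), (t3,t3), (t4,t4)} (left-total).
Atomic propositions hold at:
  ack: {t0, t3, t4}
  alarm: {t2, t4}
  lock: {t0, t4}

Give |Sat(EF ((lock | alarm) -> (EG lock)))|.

4

Sat(lock | alarm) = {t0, t2, t4}
EG lock: greatest fixpoint, start Z0 = {t0, t4}, keep only states in Sat with some successor in Z. Already a fixed point.
Sat(EG lock) = {t0, t4}
Sat((lock | alarm) -> (EG lock)) = {t0, t1, t3, t4}
EF ((lock | alarm) -> (EG lock)): least fixpoint, start Z0 = {t0, t1, t3, t4}, add states with some successor in Z. Already a fixed point.
Sat(EF ((lock | alarm) -> (EG lock))) = {t0, t1, t3, t4}
|Sat(EF ((lock | alarm) -> (EG lock)))| = |{t0, t1, t3, t4}| = 4.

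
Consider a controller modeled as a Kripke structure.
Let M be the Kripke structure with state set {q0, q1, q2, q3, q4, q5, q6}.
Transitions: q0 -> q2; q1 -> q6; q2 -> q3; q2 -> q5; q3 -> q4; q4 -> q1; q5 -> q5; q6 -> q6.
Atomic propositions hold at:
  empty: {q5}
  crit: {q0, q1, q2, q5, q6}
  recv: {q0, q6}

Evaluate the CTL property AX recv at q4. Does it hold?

No

Sat(AX recv) = {s : every successor in {q0, q6}} = {q1, q6}
q4 ∉ Sat(AX recv) = {q1, q6}, so the formula does not hold at q4.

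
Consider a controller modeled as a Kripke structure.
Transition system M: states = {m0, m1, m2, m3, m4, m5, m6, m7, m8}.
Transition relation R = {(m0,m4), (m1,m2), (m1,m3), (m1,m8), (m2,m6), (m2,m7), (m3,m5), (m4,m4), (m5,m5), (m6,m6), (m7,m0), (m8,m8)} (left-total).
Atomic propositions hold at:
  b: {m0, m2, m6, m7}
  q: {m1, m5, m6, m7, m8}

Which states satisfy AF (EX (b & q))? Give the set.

Sat(b & q) = {m6, m7}
Sat(EX (b & q)) = {s : some successor in {m6, m7}} = {m2, m6}
AF (EX (b & q)): least fixpoint, start Z0 = {m2, m6}, add states with every successor in Z. Already a fixed point.
Sat(AF (EX (b & q))) = {m2, m6}

{m2, m6}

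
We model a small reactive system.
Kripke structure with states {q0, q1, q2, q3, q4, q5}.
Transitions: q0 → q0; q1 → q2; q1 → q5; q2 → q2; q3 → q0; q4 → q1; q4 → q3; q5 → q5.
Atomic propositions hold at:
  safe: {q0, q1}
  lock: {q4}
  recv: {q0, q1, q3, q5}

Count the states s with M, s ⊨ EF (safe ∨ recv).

Sat(safe ∨ recv) = {q0, q1, q3, q5}
EF (safe ∨ recv): least fixpoint, start Z0 = {q0, q1, q3, q5}, add states with some successor in Z. Z1 = {q0, q1, q3, q4, q5}; fixed.
Sat(EF (safe ∨ recv)) = {q0, q1, q3, q4, q5}
|Sat(EF (safe ∨ recv))| = |{q0, q1, q3, q4, q5}| = 5.

5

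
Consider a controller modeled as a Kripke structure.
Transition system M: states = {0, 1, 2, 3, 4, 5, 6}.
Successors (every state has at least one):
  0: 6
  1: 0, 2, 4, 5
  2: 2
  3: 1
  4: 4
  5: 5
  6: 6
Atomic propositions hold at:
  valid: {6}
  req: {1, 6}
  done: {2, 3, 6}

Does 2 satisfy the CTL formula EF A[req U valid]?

No

A[req U valid]: least fixpoint, start Z0 = Sat(valid) = {6}, add states in Sat(req) with every successor in Z. Already a fixed point.
Sat(A[req U valid]) = {6}
EF A[req U valid]: least fixpoint, start Z0 = {6}, add states with some successor in Z. Z1 = {0, 6}; Z2 = {0, 1, 6}; Z3 = {0, 1, 3, 6}; fixed.
Sat(EF A[req U valid]) = {0, 1, 3, 6}
2 ∉ Sat(EF A[req U valid]) = {0, 1, 3, 6}, so the formula does not hold at 2.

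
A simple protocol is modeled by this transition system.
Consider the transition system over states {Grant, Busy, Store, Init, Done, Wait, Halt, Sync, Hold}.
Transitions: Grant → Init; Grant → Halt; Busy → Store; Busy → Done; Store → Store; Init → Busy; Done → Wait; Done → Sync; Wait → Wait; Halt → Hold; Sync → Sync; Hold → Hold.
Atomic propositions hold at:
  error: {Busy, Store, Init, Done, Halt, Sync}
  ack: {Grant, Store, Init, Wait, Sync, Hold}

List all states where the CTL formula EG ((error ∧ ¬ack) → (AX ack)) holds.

Sat(¬ack) = {Busy, Done, Halt}
Sat(error ∧ ¬ack) = {Busy, Done, Halt}
Sat(AX ack) = {s : every successor in {Grant, Store, Init, Wait, Sync, Hold}} = {Store, Done, Wait, Halt, Sync, Hold}
Sat((error ∧ ¬ack) → (AX ack)) = {Grant, Store, Init, Done, Wait, Halt, Sync, Hold}
EG ((error ∧ ¬ack) → (AX ack)): greatest fixpoint, start Z0 = {Grant, Store, Init, Done, Wait, Halt, Sync, Hold}, keep only states in Sat with some successor in Z. Z1 = {Grant, Store, Done, Wait, Halt, Sync, Hold}; fixed.
Sat(EG ((error ∧ ¬ack) → (AX ack))) = {Grant, Store, Done, Wait, Halt, Sync, Hold}

{Grant, Store, Done, Wait, Halt, Sync, Hold}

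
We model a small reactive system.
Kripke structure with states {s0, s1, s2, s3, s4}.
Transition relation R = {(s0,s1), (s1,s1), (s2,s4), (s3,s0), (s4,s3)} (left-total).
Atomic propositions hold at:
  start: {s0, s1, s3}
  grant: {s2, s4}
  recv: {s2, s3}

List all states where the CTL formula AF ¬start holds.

{s2, s4}

Sat(¬start) = {s2, s4}
AF ¬start: least fixpoint, start Z0 = {s2, s4}, add states with every successor in Z. Already a fixed point.
Sat(AF ¬start) = {s2, s4}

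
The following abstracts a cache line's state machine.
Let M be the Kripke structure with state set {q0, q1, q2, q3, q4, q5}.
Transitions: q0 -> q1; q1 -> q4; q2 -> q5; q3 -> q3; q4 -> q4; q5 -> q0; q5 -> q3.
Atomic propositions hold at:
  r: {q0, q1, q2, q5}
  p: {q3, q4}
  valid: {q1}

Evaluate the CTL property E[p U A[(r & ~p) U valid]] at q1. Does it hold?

Yes

Sat(~p) = {q0, q1, q2, q5}
Sat(r & ~p) = {q0, q1, q2, q5}
A[(r & ~p) U valid]: least fixpoint, start Z0 = Sat(valid) = {q1}, add states in Sat(r & ~p) with every successor in Z. Z1 = {q0, q1}; fixed.
Sat(A[(r & ~p) U valid]) = {q0, q1}
E[p U A[(r & ~p) U valid]]: least fixpoint, start Z0 = Sat(A[(r & ~p) U valid]) = {q0, q1}, add states in Sat(p) with some successor in Z. Already a fixed point.
Sat(E[p U A[(r & ~p) U valid]]) = {q0, q1}
q1 ∈ Sat(E[p U A[(r & ~p) U valid]]) = {q0, q1}, so the formula holds at q1.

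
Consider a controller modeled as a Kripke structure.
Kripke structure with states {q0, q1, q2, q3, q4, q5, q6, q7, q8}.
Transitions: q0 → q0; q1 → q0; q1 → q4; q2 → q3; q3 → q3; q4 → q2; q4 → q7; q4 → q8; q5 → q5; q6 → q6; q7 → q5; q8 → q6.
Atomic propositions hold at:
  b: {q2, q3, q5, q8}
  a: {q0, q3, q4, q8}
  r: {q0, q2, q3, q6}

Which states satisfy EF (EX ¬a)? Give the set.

{q1, q4, q5, q6, q7, q8}

Sat(¬a) = {q1, q2, q5, q6, q7}
Sat(EX ¬a) = {s : some successor in {q1, q2, q5, q6, q7}} = {q4, q5, q6, q7, q8}
EF (EX ¬a): least fixpoint, start Z0 = {q4, q5, q6, q7, q8}, add states with some successor in Z. Z1 = {q1, q4, q5, q6, q7, q8}; fixed.
Sat(EF (EX ¬a)) = {q1, q4, q5, q6, q7, q8}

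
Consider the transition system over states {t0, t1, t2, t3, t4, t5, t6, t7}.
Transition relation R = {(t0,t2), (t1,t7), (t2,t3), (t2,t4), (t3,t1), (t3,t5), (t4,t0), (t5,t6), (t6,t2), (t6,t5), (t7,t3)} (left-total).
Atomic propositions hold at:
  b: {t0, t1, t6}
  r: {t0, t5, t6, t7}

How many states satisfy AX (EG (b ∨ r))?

Sat(b ∨ r) = {t0, t1, t5, t6, t7}
EG (b ∨ r): greatest fixpoint, start Z0 = {t0, t1, t5, t6, t7}, keep only states in Sat with some successor in Z. Z1 = {t1, t5, t6}; Z2 = {t5, t6}; fixed.
Sat(EG (b ∨ r)) = {t5, t6}
Sat(AX (EG (b ∨ r))) = {s : every successor in {t5, t6}} = {t5}
|Sat(AX (EG (b ∨ r)))| = |{t5}| = 1.

1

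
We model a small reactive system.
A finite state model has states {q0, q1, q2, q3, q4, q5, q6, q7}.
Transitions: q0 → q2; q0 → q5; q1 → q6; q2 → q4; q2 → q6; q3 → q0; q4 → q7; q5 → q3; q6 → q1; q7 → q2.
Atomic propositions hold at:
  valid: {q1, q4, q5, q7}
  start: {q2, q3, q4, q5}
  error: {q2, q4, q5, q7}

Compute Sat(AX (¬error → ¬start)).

Sat(¬error) = {q0, q1, q3, q6}
Sat(¬start) = {q0, q1, q6, q7}
Sat(¬error → ¬start) = {q0, q1, q2, q4, q5, q6, q7}
Sat(AX (¬error → ¬start)) = {s : every successor in {q0, q1, q2, q4, q5, q6, q7}} = {q0, q1, q2, q3, q4, q6, q7}

{q0, q1, q2, q3, q4, q6, q7}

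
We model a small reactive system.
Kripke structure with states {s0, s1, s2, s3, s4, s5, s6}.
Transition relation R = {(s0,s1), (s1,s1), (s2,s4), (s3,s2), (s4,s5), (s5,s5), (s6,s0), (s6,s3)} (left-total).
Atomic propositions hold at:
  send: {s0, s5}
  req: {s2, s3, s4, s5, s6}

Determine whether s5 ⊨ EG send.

Yes

EG send: greatest fixpoint, start Z0 = {s0, s5}, keep only states in Sat with some successor in Z. Z1 = {s5}; fixed.
Sat(EG send) = {s5}
s5 ∈ Sat(EG send) = {s5}, so the formula holds at s5.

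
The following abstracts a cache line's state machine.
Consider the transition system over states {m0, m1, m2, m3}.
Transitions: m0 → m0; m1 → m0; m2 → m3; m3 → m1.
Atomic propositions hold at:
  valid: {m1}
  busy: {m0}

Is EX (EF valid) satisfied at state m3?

EF valid: least fixpoint, start Z0 = {m1}, add states with some successor in Z. Z1 = {m1, m3}; Z2 = {m1, m2, m3}; fixed.
Sat(EF valid) = {m1, m2, m3}
Sat(EX (EF valid)) = {s : some successor in {m1, m2, m3}} = {m2, m3}
m3 ∈ Sat(EX (EF valid)) = {m2, m3}, so the formula holds at m3.

Yes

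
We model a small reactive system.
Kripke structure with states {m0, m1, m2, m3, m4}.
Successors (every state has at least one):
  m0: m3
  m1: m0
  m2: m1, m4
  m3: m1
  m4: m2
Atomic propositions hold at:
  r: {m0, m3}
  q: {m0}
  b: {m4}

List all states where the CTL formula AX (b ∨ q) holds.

Sat(b ∨ q) = {m0, m4}
Sat(AX (b ∨ q)) = {s : every successor in {m0, m4}} = {m1}

{m1}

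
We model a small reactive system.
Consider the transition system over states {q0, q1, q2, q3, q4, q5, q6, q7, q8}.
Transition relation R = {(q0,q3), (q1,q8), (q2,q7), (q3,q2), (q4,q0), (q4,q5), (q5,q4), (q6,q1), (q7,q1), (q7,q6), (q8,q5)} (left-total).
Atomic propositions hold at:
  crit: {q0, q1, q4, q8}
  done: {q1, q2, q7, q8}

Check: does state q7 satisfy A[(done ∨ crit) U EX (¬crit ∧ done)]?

Sat(done ∨ crit) = {q0, q1, q2, q4, q7, q8}
Sat(¬crit) = {q2, q3, q5, q6, q7}
Sat(¬crit ∧ done) = {q2, q7}
Sat(EX (¬crit ∧ done)) = {s : some successor in {q2, q7}} = {q2, q3}
A[(done ∨ crit) U EX (¬crit ∧ done)]: least fixpoint, start Z0 = Sat(EX (¬crit ∧ done)) = {q2, q3}, add states in Sat(done ∨ crit) with every successor in Z. Z1 = {q0, q2, q3}; fixed.
Sat(A[(done ∨ crit) U EX (¬crit ∧ done)]) = {q0, q2, q3}
q7 ∉ Sat(A[(done ∨ crit) U EX (¬crit ∧ done)]) = {q0, q2, q3}, so the formula does not hold at q7.

No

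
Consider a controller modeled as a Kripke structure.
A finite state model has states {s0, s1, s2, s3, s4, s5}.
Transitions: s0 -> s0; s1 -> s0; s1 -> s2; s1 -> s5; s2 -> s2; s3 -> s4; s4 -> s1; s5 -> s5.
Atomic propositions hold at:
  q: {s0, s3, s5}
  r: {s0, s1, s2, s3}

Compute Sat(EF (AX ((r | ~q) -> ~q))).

{s1, s2, s3, s4, s5}

Sat(~q) = {s1, s2, s4}
Sat(r | ~q) = {s0, s1, s2, s3, s4}
Sat((r | ~q) -> ~q) = {s1, s2, s4, s5}
Sat(AX ((r | ~q) -> ~q)) = {s : every successor in {s1, s2, s4, s5}} = {s2, s3, s4, s5}
EF (AX ((r | ~q) -> ~q)): least fixpoint, start Z0 = {s2, s3, s4, s5}, add states with some successor in Z. Z1 = {s1, s2, s3, s4, s5}; fixed.
Sat(EF (AX ((r | ~q) -> ~q))) = {s1, s2, s3, s4, s5}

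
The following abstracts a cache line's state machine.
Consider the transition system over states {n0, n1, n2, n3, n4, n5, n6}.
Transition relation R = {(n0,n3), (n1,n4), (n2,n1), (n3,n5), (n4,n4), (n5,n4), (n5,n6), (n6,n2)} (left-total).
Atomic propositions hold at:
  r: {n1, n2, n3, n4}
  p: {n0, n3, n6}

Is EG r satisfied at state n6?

EG r: greatest fixpoint, start Z0 = {n1, n2, n3, n4}, keep only states in Sat with some successor in Z. Z1 = {n1, n2, n4}; fixed.
Sat(EG r) = {n1, n2, n4}
n6 ∉ Sat(EG r) = {n1, n2, n4}, so the formula does not hold at n6.

No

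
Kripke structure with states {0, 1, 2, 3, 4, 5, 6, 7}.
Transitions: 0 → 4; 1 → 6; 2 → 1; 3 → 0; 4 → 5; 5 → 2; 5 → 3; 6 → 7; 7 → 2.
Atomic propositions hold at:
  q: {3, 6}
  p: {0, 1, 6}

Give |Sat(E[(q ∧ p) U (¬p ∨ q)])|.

Sat(q ∧ p) = {6}
Sat(¬p) = {2, 3, 4, 5, 7}
Sat(¬p ∨ q) = {2, 3, 4, 5, 6, 7}
E[(q ∧ p) U (¬p ∨ q)]: least fixpoint, start Z0 = Sat((¬p ∨ q)) = {2, 3, 4, 5, 6, 7}, add states in Sat(q ∧ p) with some successor in Z. Already a fixed point.
Sat(E[(q ∧ p) U (¬p ∨ q)]) = {2, 3, 4, 5, 6, 7}
|Sat(E[(q ∧ p) U (¬p ∨ q)])| = |{2, 3, 4, 5, 6, 7}| = 6.

6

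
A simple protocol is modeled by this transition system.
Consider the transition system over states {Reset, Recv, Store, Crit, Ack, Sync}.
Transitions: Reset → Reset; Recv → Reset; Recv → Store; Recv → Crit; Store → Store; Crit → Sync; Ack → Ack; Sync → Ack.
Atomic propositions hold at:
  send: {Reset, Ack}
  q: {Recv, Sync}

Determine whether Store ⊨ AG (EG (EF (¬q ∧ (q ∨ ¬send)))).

Sat(¬q) = {Reset, Store, Crit, Ack}
Sat(¬send) = {Recv, Store, Crit, Sync}
Sat(q ∨ ¬send) = {Recv, Store, Crit, Sync}
Sat(¬q ∧ (q ∨ ¬send)) = {Store, Crit}
EF (¬q ∧ (q ∨ ¬send)): least fixpoint, start Z0 = {Store, Crit}, add states with some successor in Z. Z1 = {Recv, Store, Crit}; fixed.
Sat(EF (¬q ∧ (q ∨ ¬send))) = {Recv, Store, Crit}
EG (EF (¬q ∧ (q ∨ ¬send))): greatest fixpoint, start Z0 = {Recv, Store, Crit}, keep only states in Sat with some successor in Z. Z1 = {Recv, Store}; fixed.
Sat(EG (EF (¬q ∧ (q ∨ ¬send)))) = {Recv, Store}
AG (EG (EF (¬q ∧ (q ∨ ¬send)))): greatest fixpoint, start Z0 = {Recv, Store}, keep only states in Sat with every successor in Z. Z1 = {Store}; fixed.
Sat(AG (EG (EF (¬q ∧ (q ∨ ¬send))))) = {Store}
Store ∈ Sat(AG (EG (EF (¬q ∧ (q ∨ ¬send))))) = {Store}, so the formula holds at Store.

Yes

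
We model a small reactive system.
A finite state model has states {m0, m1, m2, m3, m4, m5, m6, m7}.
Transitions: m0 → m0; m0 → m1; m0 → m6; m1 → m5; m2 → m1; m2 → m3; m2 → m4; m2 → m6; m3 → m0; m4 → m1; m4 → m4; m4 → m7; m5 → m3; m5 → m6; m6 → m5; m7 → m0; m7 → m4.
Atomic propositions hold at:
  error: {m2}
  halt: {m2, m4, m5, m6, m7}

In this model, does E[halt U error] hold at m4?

E[halt U error]: least fixpoint, start Z0 = Sat(error) = {m2}, add states in Sat(halt) with some successor in Z. Already a fixed point.
Sat(E[halt U error]) = {m2}
m4 ∉ Sat(E[halt U error]) = {m2}, so the formula does not hold at m4.

No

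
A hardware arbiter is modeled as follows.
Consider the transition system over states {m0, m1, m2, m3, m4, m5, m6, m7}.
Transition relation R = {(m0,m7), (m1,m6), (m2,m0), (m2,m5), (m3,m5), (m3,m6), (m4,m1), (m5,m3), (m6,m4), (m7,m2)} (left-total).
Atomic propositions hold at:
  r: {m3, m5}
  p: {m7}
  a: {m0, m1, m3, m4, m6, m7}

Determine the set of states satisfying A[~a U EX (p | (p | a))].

{m0, m1, m2, m3, m4, m5, m6}

Sat(~a) = {m2, m5}
Sat(p | a) = {m0, m1, m3, m4, m6, m7}
Sat(p | (p | a)) = {m0, m1, m3, m4, m6, m7}
Sat(EX (p | (p | a))) = {s : some successor in {m0, m1, m3, m4, m6, m7}} = {m0, m1, m2, m3, m4, m5, m6}
A[~a U EX (p | (p | a))]: least fixpoint, start Z0 = Sat(EX (p | (p | a))) = {m0, m1, m2, m3, m4, m5, m6}, add states in Sat(~a) with every successor in Z. Already a fixed point.
Sat(A[~a U EX (p | (p | a))]) = {m0, m1, m2, m3, m4, m5, m6}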